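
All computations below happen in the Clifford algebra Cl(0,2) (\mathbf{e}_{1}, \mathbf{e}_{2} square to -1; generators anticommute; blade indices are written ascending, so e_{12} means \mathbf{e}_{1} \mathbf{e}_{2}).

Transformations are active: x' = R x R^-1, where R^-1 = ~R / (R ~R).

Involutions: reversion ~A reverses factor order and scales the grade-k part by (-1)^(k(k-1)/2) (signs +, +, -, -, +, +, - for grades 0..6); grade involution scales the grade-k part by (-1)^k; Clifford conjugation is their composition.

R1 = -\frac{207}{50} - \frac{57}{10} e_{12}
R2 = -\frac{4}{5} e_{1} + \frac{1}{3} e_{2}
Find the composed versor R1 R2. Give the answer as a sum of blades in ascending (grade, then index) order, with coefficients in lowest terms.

Distribute over the terms of R1 (each basis-blade product reordered to ascending indices, repeated generators contracted through their squares):
(-\frac{207}{50}) R2 = \frac{414}{125} e_{1} - \frac{69}{50} e_{2}
(-\frac{57}{10} e_{12}) R2 = \frac{19}{10} e_{1} + \frac{114}{25} e_{2}
Summing the partial products and collecting blades:
Answer: \frac{1303}{250} e_{1} + \frac{159}{50} e_{2}


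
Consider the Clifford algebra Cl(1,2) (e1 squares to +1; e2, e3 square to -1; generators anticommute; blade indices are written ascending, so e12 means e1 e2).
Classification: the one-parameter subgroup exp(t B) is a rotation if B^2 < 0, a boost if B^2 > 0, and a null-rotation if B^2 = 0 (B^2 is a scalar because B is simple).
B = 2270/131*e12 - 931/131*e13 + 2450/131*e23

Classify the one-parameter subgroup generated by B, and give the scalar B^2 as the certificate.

B^2 term by term: the squares give (2270/131)^2*(e12)^2 + (-931/131)^2*(e13)^2 + (2450/131)^2*(e23)^2 = 5152900/17161*(+1) + 866761/17161*(+1) + 6002500/17161*(-1) = 1 (each basis 2-blade squares to minus the product of its generators' squares); cross terms between blades sharing an index anticommute and cancel. So B^2 = 1.
Answer: boost, certificate B^2 = 1. The scalar 1 is the complete invariant here: its sign names the subgroup type.


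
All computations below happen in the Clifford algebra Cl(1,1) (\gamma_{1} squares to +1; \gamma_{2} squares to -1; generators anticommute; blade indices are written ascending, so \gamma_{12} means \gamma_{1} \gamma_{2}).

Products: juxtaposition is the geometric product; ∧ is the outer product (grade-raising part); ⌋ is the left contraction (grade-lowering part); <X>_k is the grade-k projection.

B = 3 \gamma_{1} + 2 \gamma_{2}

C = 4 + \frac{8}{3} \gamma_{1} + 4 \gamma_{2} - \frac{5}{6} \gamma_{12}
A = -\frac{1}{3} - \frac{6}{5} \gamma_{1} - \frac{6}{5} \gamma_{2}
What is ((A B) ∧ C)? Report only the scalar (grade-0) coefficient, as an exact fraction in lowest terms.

step 1: -\frac{6}{5} - \gamma_{1} - \frac{2}{3} \gamma_{2} + \frac{6}{5} \gamma_{12}
step 2: -\frac{24}{5} - \frac{36}{5} \gamma_{1} - \frac{112}{15} \gamma_{2} + \frac{161}{45} \gamma_{12}
Answer: -\frac{24}{5}


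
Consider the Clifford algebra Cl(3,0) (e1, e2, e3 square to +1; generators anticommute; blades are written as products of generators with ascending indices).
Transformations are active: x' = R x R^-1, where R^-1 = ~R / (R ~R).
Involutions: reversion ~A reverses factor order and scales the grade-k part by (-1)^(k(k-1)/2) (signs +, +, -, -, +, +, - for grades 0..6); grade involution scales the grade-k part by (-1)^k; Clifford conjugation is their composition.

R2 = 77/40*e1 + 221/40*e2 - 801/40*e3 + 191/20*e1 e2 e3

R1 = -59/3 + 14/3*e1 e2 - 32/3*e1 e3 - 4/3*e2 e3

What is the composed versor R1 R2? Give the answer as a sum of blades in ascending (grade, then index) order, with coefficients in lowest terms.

Distribute over the terms of R1 (each basis-blade product reordered to ascending indices, repeated generators contracted through their squares):
(-59/3) R2 = -4543/120*e1 - 13039/120*e2 + 15753/40*e3 - 11269/60*e1 e2 e3
(14/3*e1 e2) R2 = 1547/60*e1 - 539/60*e2 - 1337/30*e3 - 1869/20*e1 e2 e3
(-32/3*e1 e3) R2 = 1068/5*e1 - 1528/15*e2 + 308/15*e3 + 884/15*e1 e2 e3
(-4/3*e2 e3) R2 = 191/15*e1 + 267/10*e2 + 221/30*e3 - 77/30*e1 e2 e3
Summing the partial products and collecting blades:
Answer: 25711/120*e1 - 23137/120*e2 + 45259/120*e3 - 2249/10*e1 e2 e3


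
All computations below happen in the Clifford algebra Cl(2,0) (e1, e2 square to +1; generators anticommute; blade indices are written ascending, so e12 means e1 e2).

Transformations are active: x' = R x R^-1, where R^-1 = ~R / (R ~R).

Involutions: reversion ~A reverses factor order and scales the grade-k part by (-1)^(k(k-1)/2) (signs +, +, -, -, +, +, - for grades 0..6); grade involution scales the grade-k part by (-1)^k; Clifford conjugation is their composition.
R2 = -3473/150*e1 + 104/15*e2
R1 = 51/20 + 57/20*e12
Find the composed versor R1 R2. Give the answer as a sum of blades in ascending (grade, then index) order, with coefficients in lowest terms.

Distribute over the terms of R1 (each basis-blade product reordered to ascending indices, repeated generators contracted through their squares):
(51/20) R2 = -59041/1000*e1 + 442/25*e2
(57/20*e12) R2 = 494/25*e1 + 65987/1000*e2
Summing the partial products and collecting blades:
Answer: -39281/1000*e1 + 83667/1000*e2


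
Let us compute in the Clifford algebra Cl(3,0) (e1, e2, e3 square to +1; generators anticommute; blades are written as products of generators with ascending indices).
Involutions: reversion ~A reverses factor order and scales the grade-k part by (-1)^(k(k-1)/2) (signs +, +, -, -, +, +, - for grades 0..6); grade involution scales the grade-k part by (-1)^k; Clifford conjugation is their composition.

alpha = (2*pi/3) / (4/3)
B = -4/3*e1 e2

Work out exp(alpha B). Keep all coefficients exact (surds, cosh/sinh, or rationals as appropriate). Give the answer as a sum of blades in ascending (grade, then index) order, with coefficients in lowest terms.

B^2 = (-4/3)^2*(e1 e2)^2 = 16/9*(-1) = -16/9 (a basis 2-blade squares to minus the product of its generators' squares).
B^2 = -16/9 — the negative square puts this in the circular regime; l = 4/3, alpha*l = 2*pi/3, so exp(alpha B) = cos(2*pi/3) + (sin(2*pi/3)/(4/3))*B = -1/2 + (3*sqrt(3)/8)*B.
Answer: -1/2 - sqrt(3)/2*e1 e2


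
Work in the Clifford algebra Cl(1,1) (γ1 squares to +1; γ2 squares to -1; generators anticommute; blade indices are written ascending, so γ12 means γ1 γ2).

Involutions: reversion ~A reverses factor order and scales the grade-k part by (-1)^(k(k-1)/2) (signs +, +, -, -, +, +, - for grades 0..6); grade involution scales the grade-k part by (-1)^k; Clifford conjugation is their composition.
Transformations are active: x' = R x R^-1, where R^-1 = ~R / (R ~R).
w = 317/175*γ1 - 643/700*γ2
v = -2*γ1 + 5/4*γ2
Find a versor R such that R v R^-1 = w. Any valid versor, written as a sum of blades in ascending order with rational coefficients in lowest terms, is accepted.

A norm check does it: q(v) = q(w) = 39/16, hence R = v + w = -33/175*γ1 + 58/175*γ2 realises the map — parallel part kept, (v - w)/2 negated, v carried to w.
Answer: -33/175*γ1 + 58/175*γ2


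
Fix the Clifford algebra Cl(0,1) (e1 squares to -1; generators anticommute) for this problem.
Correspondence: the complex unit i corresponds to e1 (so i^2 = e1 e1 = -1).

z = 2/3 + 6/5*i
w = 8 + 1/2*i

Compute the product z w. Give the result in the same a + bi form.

In blades: z = 2/3 + 6/5*e1, w = 8 + 1/2*e1.
Distribute z over w term by term (generator squares from the signature, products reordered to ascending indices): (2/3)*w = 16/3 + 1/3*e1; (6/5*e1)*w = -3/5 + 48/5*e1.
Sum: 71/15 + 149/15*e1; translating back through the correspondence:
Answer: 71/15 + 149/15*i


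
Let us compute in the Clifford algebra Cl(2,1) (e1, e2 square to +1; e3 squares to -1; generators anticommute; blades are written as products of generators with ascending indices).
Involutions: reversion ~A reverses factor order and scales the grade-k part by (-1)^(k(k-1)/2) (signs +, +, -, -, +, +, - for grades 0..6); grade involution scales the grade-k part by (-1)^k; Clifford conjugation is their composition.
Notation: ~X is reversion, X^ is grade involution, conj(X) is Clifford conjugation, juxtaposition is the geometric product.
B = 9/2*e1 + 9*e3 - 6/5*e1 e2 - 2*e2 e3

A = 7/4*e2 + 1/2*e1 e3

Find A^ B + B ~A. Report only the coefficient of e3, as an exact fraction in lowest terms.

first term: -33/5*e1 + 5/4*e3 + 55/8*e1 e2 - 327/20*e2 e3
second term: -33/5*e1 + 5/4*e3 + 55/8*e1 e2 - 327/20*e2 e3
Answer: 5/2


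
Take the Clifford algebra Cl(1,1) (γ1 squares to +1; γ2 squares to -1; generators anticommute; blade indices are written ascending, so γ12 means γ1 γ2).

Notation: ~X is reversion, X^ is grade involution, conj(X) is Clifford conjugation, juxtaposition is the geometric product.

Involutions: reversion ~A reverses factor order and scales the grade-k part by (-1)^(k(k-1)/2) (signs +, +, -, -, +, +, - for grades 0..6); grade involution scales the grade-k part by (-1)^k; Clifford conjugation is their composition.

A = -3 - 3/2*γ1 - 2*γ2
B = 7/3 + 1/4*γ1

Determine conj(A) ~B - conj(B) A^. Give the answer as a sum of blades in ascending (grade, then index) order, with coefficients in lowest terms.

first term: -53/8 + 11/4*γ1 + 14/3*γ2 - 1/2*γ12
second term: -59/8 + 17/4*γ1 + 14/3*γ2 - 1/2*γ12
Answer: 3/4 - 3/2*γ1


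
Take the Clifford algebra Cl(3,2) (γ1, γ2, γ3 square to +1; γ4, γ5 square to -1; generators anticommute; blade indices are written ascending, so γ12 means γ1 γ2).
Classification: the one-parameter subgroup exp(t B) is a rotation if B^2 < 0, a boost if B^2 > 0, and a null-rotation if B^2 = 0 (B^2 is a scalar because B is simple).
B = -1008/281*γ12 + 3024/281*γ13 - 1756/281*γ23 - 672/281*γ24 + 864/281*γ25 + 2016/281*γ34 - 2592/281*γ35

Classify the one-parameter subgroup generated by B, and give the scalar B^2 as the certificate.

B^2 term by term: the squares give (-1008/281)^2*(γ12)^2 + (3024/281)^2*(γ13)^2 + (-1756/281)^2*(γ23)^2 + (-672/281)^2*(γ24)^2 + (864/281)^2*(γ25)^2 + (2016/281)^2*(γ34)^2 + (-2592/281)^2*(γ35)^2 = 1016064/78961*(-1) + 9144576/78961*(-1) + 3083536/78961*(-1) + 451584/78961*(+1) + 746496/78961*(+1) + 4064256/78961*(+1) + 6718464/78961*(+1) = -16 (each basis 2-blade squares to minus the product of its generators' squares); cross terms between blades sharing an index anticommute and cancel; the commuting (index-disjoint) pairs give grade-4 terms 2*c*c'*(blade product), which cancel blade by blade — γ1234: -4064256/78961 + 4064256/78961 = 0; γ1235: 5225472/78961 - 5225472/78961 = 0; γ2345: -3483648/78961 + 3483648/78961 = 0 — confirming B is simple. So B^2 = -16.
Answer: rotation, certificate B^2 = -16. One invariant decides it: the square -16 survives every conjugation, and its sign is exactly the classification.


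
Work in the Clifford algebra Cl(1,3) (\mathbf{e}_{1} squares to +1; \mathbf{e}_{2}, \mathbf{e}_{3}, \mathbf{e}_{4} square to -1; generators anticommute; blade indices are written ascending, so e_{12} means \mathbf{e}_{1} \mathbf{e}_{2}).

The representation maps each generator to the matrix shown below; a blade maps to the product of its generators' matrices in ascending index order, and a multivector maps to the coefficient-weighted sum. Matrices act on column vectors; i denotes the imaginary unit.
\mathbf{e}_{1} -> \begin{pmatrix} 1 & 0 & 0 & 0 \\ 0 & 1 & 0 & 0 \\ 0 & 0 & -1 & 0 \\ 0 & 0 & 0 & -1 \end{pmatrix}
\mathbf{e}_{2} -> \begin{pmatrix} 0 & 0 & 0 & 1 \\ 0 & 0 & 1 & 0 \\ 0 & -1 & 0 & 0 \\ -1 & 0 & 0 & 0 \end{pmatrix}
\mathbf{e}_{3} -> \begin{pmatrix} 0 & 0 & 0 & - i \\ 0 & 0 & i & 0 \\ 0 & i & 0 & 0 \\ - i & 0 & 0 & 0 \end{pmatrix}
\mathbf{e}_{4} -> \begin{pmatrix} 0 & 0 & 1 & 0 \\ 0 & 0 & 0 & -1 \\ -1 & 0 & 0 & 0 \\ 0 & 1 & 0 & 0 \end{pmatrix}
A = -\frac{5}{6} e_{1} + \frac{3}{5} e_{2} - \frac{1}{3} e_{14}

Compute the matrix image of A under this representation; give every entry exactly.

Bivector images (products of the table entries): rho(e_{14}) = rho(\mathbf{e}_{1})rho(\mathbf{e}_{4}) = \begin{pmatrix} 0 & 0 & 1 & 0 \\ 0 & 0 & 0 & -1 \\ 1 & 0 & 0 & 0 \\ 0 & -1 & 0 & 0 \end{pmatrix}.
M = (-\frac{5}{6})*rho(e_{1}) + (\frac{3}{5})*rho(e_{2}) + (-\frac{1}{3})*rho(e_{14}), summed entrywise:
Answer: \begin{pmatrix} - \frac{5}{6} & 0 & - \frac{1}{3} & \frac{3}{5} \\ 0 & - \frac{5}{6} & \frac{3}{5} & \frac{1}{3} \\ - \frac{1}{3} & - \frac{3}{5} & \frac{5}{6} & 0 \\ - \frac{3}{5} & \frac{1}{3} & 0 & \frac{5}{6} \end{pmatrix}


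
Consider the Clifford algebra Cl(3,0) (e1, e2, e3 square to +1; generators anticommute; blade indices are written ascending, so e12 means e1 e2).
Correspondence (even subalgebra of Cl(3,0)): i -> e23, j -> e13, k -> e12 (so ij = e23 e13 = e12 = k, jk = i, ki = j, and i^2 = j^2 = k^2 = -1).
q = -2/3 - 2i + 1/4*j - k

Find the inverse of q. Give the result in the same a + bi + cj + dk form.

In blades: q = -2/3 - e12 + 1/4*e13 - 2*e23.
With qbar = -2/3 + e12 - 1/4*e13 + 2*e23 (scalar fixed, mapped units negated), q qbar = 793/144 (the sum of squared coefficients), so q^-1 = qbar / (793/144) = -96/793 + 144/793*e12 - 36/793*e13 + 288/793*e23; translating back:
Answer: -96/793 + 288/793*i - 36/793*j + 144/793*k


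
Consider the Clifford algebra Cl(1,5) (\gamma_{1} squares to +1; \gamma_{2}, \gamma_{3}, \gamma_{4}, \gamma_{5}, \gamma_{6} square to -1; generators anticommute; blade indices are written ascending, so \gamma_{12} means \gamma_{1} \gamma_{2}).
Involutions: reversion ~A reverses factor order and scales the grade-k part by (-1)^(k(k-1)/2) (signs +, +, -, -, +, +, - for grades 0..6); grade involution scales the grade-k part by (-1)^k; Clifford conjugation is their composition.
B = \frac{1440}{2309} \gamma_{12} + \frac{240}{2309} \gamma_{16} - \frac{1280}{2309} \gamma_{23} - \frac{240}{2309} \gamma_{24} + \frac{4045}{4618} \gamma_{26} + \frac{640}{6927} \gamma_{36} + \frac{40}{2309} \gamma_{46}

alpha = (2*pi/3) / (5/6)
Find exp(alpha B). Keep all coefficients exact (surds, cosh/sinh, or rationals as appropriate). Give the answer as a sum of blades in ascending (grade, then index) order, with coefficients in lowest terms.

B^2 term by term: the squares give (\frac{1440}{2309})^2*(\gamma_{12})^2 + (\frac{240}{2309})^2*(\gamma_{16})^2 + (-\frac{1280}{2309})^2*(\gamma_{23})^2 + (-\frac{240}{2309})^2*(\gamma_{24})^2 + (\frac{4045}{4618})^2*(\gamma_{26})^2 + (\frac{640}{6927})^2*(\gamma_{36})^2 + (\frac{40}{2309})^2*(\gamma_{46})^2 = \frac{2073600}{5331481}*(+1) + \frac{57600}{5331481}*(+1) + \frac{1638400}{5331481}*(-1) + \frac{57600}{5331481}*(-1) + \frac{16362025}{21325924}*(-1) + \frac{409600}{47983329}*(-1) + \frac{1600}{5331481}*(-1) = -\frac{25}{36} (each basis 2-blade squares to minus the product of its generators' squares); cross terms between blades sharing an index anticommute and cancel; the commuting (index-disjoint) pairs give grade-4 terms 2*c*c'*(blade product), which cancel blade by blade — \gamma_{1236}: \frac{614400}{5331481} - \frac{614400}{5331481} = 0; \gamma_{1246}: \frac{115200}{5331481} - \frac{115200}{5331481} = 0; \gamma_{2346}: -\frac{102400}{5331481} + \frac{102400}{5331481} = 0 — confirming B is simple. So B^2 = -\frac{25}{36}.
B^2 = -\frac{25}{36} — B^2 < 0, so the exponential closes trigonometrically: l = \frac{5}{6}, alpha*l = \frac{2 \pi}{3}, so exp(alpha B) = cos(\frac{2 \pi}{3}) + (sin(\frac{2 \pi}{3})/(\frac{5}{6}))*B = - \frac{1}{2} + (\frac{3 \sqrt{3}}{5})*B.
Answer: - \frac{1}{2} + \frac{864 \sqrt{3}}{2309} \gamma_{12} + \frac{144 \sqrt{3}}{2309} \gamma_{16} - \frac{768 \sqrt{3}}{2309} \gamma_{23} - \frac{144 \sqrt{3}}{2309} \gamma_{24} + \frac{2427 \sqrt{3}}{4618} \gamma_{26} + \frac{128 \sqrt{3}}{2309} \gamma_{36} + \frac{24 \sqrt{3}}{2309} \gamma_{46}


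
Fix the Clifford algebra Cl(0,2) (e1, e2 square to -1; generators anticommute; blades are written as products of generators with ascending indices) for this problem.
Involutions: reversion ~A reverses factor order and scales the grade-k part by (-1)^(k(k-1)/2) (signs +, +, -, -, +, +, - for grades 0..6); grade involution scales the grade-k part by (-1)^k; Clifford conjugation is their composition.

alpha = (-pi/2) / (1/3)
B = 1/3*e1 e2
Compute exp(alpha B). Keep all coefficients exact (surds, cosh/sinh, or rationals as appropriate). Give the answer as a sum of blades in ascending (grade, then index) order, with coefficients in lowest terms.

B^2 = (1/3)^2*(e1 e2)^2 = 1/9*(-1) = -1/9 (a basis 2-blade squares to minus the product of its generators' squares).
B^2 = -1/9 — a negative square means the series sums to a rotation: l = 1/3, alpha*l = -pi/2, so exp(alpha B) = cos(-pi/2) + (sin(-pi/2)/(1/3))*B = 0 + (-3)*B.
Answer: -e1 e2


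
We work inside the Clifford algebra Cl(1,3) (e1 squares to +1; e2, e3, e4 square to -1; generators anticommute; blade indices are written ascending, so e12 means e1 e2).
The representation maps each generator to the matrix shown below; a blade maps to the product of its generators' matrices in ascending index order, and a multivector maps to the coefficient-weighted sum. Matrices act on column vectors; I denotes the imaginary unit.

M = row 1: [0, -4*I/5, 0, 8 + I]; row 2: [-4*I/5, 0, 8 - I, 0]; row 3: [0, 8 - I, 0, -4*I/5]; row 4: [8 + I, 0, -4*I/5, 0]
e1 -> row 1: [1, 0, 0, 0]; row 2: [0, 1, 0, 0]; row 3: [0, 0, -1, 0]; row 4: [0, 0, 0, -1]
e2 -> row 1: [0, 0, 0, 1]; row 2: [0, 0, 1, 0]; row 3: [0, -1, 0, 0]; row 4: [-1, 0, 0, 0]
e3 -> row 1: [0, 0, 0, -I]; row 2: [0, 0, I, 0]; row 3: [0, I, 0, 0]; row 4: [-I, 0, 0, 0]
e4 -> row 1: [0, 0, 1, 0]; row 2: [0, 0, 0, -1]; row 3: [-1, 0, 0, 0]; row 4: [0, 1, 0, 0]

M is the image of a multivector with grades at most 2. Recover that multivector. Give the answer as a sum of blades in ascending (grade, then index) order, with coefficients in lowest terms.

Method: the blade images are trace-orthogonal — tr(rho(e_A) rho(e_B)^-1) = 4 if A = B and 0 otherwise — and rho(e_A)^-1 = (e_A)^2 * rho(e_A) with (e_A)^2 = +1 or -1, so the coefficient of e_A in the preimage is (e_A)^2 * tr(M rho(e_A))/4.
Nonzero projections over blades of grade <= 2: e3: (e3)^2 = -1, tr(M rho(e3)) = 4, coefficient -1; e12: (e12)^2 = +1, tr(M rho(e12)) = 32, coefficient 8; e34: (e34)^2 = -1, tr(M rho(e34)) = -16/5, coefficient 4/5. Every other blade of grade <= 2 projects to 0.
Answer: -e3 + 8*e12 + 4/5*e34


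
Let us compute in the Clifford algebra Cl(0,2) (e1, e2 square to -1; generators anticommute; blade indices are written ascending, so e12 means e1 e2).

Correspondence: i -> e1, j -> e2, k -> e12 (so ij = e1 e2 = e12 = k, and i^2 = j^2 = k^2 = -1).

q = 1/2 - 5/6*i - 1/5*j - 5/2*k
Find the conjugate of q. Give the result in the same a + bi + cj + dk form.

In blades: q = 1/2 - 5/6*e1 - 1/5*e2 - 5/2*e12.
Conjugation here is Clifford conjugation: the scalar is fixed and the grade-1 and grade-2 blades all flip sign, giving 1/2 + 5/6*e1 + 1/5*e2 + 5/2*e12; translating back:
Answer: 1/2 + 5/6*i + 1/5*j + 5/2*k


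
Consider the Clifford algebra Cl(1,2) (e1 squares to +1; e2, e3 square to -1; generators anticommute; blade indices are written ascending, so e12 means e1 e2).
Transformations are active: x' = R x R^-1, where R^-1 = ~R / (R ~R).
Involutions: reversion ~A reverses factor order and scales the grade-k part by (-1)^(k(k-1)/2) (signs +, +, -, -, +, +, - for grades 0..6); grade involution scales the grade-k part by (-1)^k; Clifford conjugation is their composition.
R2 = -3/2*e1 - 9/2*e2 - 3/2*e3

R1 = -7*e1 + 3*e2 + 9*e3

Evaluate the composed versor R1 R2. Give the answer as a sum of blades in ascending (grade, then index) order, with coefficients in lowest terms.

Distribute over the terms of R1 (each basis-blade product reordered to ascending indices, repeated generators contracted through their squares):
(-7*e1) R2 = 21/2 + 63/2*e12 + 21/2*e13
(3*e2) R2 = 27/2 + 9/2*e12 - 9/2*e23
(9*e3) R2 = 27/2 + 27/2*e13 + 81/2*e23
Summing the partial products and collecting blades:
Answer: 75/2 + 36*e12 + 24*e13 + 36*e23


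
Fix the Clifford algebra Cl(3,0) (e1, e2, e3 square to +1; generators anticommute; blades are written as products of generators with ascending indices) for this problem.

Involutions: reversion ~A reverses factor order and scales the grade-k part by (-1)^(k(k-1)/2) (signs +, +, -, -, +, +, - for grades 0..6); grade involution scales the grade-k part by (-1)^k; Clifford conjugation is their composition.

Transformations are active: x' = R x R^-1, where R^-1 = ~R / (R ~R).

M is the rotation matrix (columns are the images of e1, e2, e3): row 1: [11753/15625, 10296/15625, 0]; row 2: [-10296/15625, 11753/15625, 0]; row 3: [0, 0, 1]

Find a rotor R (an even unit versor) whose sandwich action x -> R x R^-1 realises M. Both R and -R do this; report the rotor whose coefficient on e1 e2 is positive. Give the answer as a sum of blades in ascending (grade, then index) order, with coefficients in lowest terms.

Method: write R = a + b12*e1 e2 + b13*e1 e3 + b23*e2 e3 with a^2 + b12^2 + b13^2 + b23^2 = 1 (so R^-1 = ~R). Expanding the columns R e_j ~R gives tr M = 4a^2 - 1 and, from the antisymmetric part, M21 - M12 = -4a*b12, M13 - M31 = 4a*b13, M32 - M23 = -4a*b23.
Here tr M = 39131/15625, so a^2 = (1 + tr M)/4 = 13689/15625 and a = ±117/125. Taking a = 117/125: M21 - M12 = -20592/15625, M13 - M31 = 0, M32 - M23 = 0, giving b12 = 44/125, b13 = 0, b23 = 0, i.e. R = 117/125 + 44/125*e1 e2.
Its e1 e2 coefficient is already positive.
Answer: 117/125 + 44/125*e1 e2. Uniqueness: Spin(3) -> SO(3) maps R and -R to the same rotation of trace 39131/15625; fixing the sign of the e1 e2 coefficient removes the ambiguity.


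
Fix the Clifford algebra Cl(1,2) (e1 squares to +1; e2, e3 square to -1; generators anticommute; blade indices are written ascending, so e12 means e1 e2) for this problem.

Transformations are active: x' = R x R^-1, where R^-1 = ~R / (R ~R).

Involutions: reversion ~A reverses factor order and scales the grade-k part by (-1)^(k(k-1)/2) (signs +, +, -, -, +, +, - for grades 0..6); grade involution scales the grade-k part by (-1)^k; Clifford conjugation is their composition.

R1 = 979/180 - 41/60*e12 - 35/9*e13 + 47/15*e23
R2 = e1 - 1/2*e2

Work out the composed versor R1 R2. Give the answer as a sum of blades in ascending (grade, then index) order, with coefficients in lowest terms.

Distribute over the terms of R2 (each basis-blade product reordered to ascending indices, repeated generators contracted through their squares):
R1 (e1) = 979/180*e1 + 41/60*e2 + 35/9*e3 + 47/15*e123
R1 (-1/2*e2) = -41/120*e1 - 979/360*e2 - 47/30*e3 - 35/18*e123
Summing the partial products and collecting blades:
Answer: 367/72*e1 - 733/360*e2 + 209/90*e3 + 107/90*e123


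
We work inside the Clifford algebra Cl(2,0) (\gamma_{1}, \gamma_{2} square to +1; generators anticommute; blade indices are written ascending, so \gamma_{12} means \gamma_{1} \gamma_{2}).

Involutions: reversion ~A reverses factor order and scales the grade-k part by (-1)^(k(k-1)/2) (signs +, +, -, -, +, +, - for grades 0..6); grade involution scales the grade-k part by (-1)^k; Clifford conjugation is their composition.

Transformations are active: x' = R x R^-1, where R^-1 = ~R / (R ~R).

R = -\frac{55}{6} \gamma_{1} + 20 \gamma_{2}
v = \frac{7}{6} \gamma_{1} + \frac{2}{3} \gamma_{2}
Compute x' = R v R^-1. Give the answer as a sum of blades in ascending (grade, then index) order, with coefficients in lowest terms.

~R = -\frac{55}{6} \gamma_{1} + 20 \gamma_{2}, and R ~R = \frac{17425}{36}, so R^-1 = ~R / (\frac{17425}{36}).
R v = \frac{95}{36} - \frac{265}{9} \gamma_{12}
Answer: -\frac{5297}{4182} \gamma_{1} - \frac{938}{2091} \gamma_{2}


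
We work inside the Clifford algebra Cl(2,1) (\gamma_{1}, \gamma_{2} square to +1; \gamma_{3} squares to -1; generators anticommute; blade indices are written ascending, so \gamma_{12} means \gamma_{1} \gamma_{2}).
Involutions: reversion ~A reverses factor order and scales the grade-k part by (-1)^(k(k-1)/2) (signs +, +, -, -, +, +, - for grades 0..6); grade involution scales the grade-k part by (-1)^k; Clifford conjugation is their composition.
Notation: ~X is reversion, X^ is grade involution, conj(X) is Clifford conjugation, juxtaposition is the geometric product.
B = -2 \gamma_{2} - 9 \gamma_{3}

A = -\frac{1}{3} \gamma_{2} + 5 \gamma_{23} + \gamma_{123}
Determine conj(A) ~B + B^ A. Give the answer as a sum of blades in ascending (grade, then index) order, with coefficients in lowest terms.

first term: -\frac{2}{3} - 45 \gamma_{2} - 10 \gamma_{3} + 9 \gamma_{12} + 2 \gamma_{13} - 3 \gamma_{23}
second term: -\frac{2}{3} + 45 \gamma_{2} + 10 \gamma_{3} - 9 \gamma_{12} - 2 \gamma_{13} + 3 \gamma_{23}
Answer: -\frac{4}{3}


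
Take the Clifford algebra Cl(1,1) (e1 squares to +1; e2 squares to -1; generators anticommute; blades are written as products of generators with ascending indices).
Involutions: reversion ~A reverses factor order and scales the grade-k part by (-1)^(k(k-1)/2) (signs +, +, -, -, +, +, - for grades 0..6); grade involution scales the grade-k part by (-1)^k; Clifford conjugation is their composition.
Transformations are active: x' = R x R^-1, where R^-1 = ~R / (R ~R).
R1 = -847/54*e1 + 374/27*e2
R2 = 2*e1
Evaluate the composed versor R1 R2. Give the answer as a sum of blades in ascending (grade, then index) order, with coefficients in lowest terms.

Distribute over the terms of R2 (each basis-blade product reordered to ascending indices, repeated generators contracted through their squares):
R1 (2*e1) = -847/27 - 748/27*e1 e2
Answer: -847/27 - 748/27*e1 e2


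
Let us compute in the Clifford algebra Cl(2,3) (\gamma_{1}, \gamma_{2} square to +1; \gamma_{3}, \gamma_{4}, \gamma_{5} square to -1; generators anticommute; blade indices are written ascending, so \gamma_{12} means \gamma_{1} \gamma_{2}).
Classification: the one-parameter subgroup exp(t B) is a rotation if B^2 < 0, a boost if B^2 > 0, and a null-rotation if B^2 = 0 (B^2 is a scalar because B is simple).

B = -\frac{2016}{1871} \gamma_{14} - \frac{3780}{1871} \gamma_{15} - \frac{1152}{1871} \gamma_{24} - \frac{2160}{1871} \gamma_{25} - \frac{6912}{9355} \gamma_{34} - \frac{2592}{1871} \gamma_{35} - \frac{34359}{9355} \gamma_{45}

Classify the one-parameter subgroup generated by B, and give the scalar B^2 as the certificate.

B^2 term by term: the squares give (-\frac{2016}{1871})^2*(\gamma_{14})^2 + (-\frac{3780}{1871})^2*(\gamma_{15})^2 + (-\frac{1152}{1871})^2*(\gamma_{24})^2 + (-\frac{2160}{1871})^2*(\gamma_{25})^2 + (-\frac{6912}{9355})^2*(\gamma_{34})^2 + (-\frac{2592}{1871})^2*(\gamma_{35})^2 + (-\frac{34359}{9355})^2*(\gamma_{45})^2 = \frac{4064256}{3500641}*(+1) + \frac{14288400}{3500641}*(+1) + \frac{1327104}{3500641}*(+1) + \frac{4665600}{3500641}*(+1) + \frac{47775744}{87516025}*(-1) + \frac{6718464}{3500641}*(-1) + \frac{1180540881}{87516025}*(-1) = -9 (each basis 2-blade squares to minus the product of its generators' squares); cross terms between blades sharing an index anticommute and cancel; the commuting (index-disjoint) pairs give grade-4 terms 2*c*c'*(blade product), which cancel blade by blade — \gamma_{1245}: -\frac{8709120}{3500641} + \frac{8709120}{3500641} = 0; \gamma_{1345}: -\frac{10450944}{3500641} + \frac{10450944}{3500641} = 0; \gamma_{2345}: -\frac{5971968}{3500641} + \frac{5971968}{3500641} = 0 — confirming B is simple. So B^2 = -9.
Answer: rotation, certificate B^2 = -9. The scalar -9 is the complete invariant here: its sign names the subgroup type.


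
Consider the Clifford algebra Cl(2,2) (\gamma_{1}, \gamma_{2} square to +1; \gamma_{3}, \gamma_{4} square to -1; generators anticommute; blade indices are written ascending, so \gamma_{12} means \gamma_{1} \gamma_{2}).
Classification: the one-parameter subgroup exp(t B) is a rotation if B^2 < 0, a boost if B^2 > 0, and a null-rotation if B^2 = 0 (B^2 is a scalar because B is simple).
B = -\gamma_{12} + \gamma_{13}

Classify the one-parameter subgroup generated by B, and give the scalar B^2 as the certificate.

B^2 term by term: the squares give (-1)^2*(\gamma_{12})^2 + (1)^2*(\gamma_{13})^2 = 1*(-1) + 1*(+1) = 0 (each basis 2-blade squares to minus the product of its generators' squares); cross terms between blades sharing an index anticommute and cancel. So B^2 = 0.
Answer: null-rotation, certificate B^2 = 0. B^2 = 0 is basis-independent, so its sign is the whole story.


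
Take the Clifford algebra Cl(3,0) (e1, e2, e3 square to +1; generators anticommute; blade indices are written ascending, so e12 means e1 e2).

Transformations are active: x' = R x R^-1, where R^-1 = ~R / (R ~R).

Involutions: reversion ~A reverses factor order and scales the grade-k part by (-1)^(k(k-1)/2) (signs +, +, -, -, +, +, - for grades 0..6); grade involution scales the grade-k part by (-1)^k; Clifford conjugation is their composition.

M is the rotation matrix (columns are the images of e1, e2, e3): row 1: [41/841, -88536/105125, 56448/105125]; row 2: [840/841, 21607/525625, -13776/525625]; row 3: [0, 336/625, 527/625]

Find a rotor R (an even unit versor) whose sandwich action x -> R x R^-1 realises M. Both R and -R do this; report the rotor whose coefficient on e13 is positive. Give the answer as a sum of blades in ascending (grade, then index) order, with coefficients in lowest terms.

Method: write R = a + b12*e12 + b13*e13 + b23*e23 with a^2 + b12^2 + b13^2 + b23^2 = 1 (so R^-1 = ~R). Expanding the columns R e_j ~R gives tr M = 4a^2 - 1 and, from the antisymmetric part, M21 - M12 = -4a*b12, M13 - M31 = 4a*b13, M32 - M23 = -4a*b23.
Here tr M = 490439/525625, so a^2 = (1 + tr M)/4 = 254016/525625 and a = ±504/725. Taking a = 504/725: M21 - M12 = 193536/105125, M13 - M31 = 56448/105125, M32 - M23 = 296352/525625, giving b12 = -96/145, b13 = 28/145, b23 = -147/725, i.e. R = 504/725 - 96/145*e12 + 28/145*e13 - 147/725*e23.
Its e13 coefficient is already positive.
Answer: 504/725 - 96/145*e12 + 28/145*e13 - 147/725*e23. Sheet selection: the two-to-one cover makes ±R indistinguishable at the matrix level (trace 490439/525625), so uniqueness comes from the required sign on e13.


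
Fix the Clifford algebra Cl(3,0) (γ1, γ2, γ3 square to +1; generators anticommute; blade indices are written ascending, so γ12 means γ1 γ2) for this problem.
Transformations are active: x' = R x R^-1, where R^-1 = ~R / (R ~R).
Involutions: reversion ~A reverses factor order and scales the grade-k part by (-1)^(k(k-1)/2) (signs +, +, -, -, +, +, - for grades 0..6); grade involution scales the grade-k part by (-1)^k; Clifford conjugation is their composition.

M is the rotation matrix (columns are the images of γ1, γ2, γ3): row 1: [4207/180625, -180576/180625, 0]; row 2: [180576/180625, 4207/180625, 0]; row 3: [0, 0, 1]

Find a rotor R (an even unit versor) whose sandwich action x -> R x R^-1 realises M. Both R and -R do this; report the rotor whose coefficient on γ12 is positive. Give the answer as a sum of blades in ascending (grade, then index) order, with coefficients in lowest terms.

Method: write R = a + b12*γ12 + b13*γ13 + b23*γ23 with a^2 + b12^2 + b13^2 + b23^2 = 1 (so R^-1 = ~R). Expanding the columns R e_j ~R gives tr M = 4a^2 - 1 and, from the antisymmetric part, M21 - M12 = -4a*b12, M13 - M31 = 4a*b13, M32 - M23 = -4a*b23.
Here tr M = 189039/180625, so a^2 = (1 + tr M)/4 = 92416/180625 and a = ±304/425. Taking a = 304/425: M21 - M12 = 361152/180625, M13 - M31 = 0, M32 - M23 = 0, giving b12 = -297/425, b13 = 0, b23 = 0, i.e. R = 304/425 - 297/425*γ12.
Its γ12 coefficient is negative, so report the other preimage -R.
Answer: -304/425 + 297/425*γ12. Sheet selection: the two-to-one cover makes ±R indistinguishable at the matrix level (trace 189039/180625), so uniqueness comes from the required sign on γ12.


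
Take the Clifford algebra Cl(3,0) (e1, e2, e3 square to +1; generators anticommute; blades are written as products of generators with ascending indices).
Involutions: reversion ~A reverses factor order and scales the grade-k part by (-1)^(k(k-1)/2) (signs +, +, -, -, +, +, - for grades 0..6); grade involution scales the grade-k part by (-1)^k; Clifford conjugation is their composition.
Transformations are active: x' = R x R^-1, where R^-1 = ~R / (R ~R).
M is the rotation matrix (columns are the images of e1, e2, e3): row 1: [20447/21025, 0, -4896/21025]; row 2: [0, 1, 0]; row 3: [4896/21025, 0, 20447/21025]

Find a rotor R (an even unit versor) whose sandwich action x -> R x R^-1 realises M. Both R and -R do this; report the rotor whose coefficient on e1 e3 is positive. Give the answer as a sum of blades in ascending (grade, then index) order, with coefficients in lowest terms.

Method: write R = a + b12*e1 e2 + b13*e1 e3 + b23*e2 e3 with a^2 + b12^2 + b13^2 + b23^2 = 1 (so R^-1 = ~R). Expanding the columns R e_j ~R gives tr M = 4a^2 - 1 and, from the antisymmetric part, M21 - M12 = -4a*b12, M13 - M31 = 4a*b13, M32 - M23 = -4a*b23.
Here tr M = 61919/21025, so a^2 = (1 + tr M)/4 = 20736/21025 and a = ±144/145. Taking a = 144/145: M21 - M12 = 0, M13 - M31 = -9792/21025, M32 - M23 = 0, giving b12 = 0, b13 = -17/145, b23 = 0, i.e. R = 144/145 - 17/145*e1 e3.
Its e1 e3 coefficient is negative, so report the other preimage -R.
Answer: -144/145 + 17/145*e1 e3. Uniqueness: Spin(3) -> SO(3) maps R and -R to the same rotation of trace 61919/21025; fixing the sign of the e1 e3 coefficient removes the ambiguity.


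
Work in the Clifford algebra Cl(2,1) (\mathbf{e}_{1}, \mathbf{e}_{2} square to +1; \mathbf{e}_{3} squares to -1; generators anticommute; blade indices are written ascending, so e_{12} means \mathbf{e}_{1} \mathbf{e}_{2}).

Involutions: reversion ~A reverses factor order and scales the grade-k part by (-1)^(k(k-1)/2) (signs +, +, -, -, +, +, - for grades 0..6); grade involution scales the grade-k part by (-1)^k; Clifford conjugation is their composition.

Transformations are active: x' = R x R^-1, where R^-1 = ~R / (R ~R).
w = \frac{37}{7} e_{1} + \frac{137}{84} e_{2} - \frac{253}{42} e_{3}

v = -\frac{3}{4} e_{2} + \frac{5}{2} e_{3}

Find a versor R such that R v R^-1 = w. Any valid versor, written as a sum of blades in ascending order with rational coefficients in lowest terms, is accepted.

The midline construction: v and w both square to -\frac{91}{16}, so reflecting in their sum \frac{37}{7} e_{1} + \frac{37}{42} e_{2} - \frac{74}{21} e_{3} exchanges them.
Answer: \frac{37}{7} e_{1} + \frac{37}{42} e_{2} - \frac{74}{21} e_{3}


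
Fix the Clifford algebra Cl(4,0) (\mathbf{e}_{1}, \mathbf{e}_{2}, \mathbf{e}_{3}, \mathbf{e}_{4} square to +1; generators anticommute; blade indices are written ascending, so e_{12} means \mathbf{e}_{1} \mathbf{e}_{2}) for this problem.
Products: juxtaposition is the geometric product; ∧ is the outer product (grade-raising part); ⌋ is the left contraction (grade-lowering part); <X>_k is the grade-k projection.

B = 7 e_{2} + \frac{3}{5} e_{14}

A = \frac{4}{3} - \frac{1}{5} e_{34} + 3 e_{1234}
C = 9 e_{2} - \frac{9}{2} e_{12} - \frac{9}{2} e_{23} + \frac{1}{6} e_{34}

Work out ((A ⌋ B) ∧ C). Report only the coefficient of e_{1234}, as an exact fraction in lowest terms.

step 1: \frac{28}{3} e_{2} + \frac{4}{5} e_{14}
step 2: -\frac{36}{5} e_{124} + \frac{14}{9} e_{234} - \frac{18}{5} e_{1234}
Answer: -\frac{18}{5}


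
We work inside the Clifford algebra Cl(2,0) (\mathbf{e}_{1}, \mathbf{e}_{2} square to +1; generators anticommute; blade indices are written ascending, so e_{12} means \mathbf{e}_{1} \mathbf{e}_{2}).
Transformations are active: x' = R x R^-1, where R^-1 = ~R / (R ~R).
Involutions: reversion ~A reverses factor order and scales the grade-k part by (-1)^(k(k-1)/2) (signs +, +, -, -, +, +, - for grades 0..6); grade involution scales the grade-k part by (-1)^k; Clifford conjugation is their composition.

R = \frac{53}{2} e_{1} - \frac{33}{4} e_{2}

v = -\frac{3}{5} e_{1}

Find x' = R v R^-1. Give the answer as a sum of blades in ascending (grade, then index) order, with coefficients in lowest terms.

~R = \frac{53}{2} e_{1} - \frac{33}{4} e_{2}, and R ~R = \frac{12325}{16}, so R^-1 = ~R / (\frac{12325}{16}).
R v = -\frac{159}{10} - \frac{99}{20} e_{12}
Answer: -\frac{30441}{61625} e_{1} + \frac{20988}{61625} e_{2}


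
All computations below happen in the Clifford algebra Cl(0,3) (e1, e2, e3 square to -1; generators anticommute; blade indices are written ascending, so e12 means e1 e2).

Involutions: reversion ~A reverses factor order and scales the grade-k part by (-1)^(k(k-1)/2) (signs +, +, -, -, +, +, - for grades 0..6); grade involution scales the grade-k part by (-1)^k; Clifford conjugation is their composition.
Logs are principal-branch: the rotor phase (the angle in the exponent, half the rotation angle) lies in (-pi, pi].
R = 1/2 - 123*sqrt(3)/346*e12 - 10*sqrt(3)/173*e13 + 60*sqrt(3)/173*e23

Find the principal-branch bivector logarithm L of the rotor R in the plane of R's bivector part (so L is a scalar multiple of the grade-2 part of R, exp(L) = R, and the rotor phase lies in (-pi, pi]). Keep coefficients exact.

The scalar part of R is 1/2, so the principal-branch rotor phase is pinned; divide the bivector part by its sine to get the unit plane — L is the phase times that plane.
Concretely: cos(phase) = 1/2 gives phase = ±pi/3, and since phase/sin(phase) is even the sign is immaterial: L = (phase/sin(phase)) * <R>_2 = (2*sqrt(3)*pi/9) * <R>_2.
Answer: -41*pi/173*e12 - 20*pi/519*e13 + 40*pi/173*e23


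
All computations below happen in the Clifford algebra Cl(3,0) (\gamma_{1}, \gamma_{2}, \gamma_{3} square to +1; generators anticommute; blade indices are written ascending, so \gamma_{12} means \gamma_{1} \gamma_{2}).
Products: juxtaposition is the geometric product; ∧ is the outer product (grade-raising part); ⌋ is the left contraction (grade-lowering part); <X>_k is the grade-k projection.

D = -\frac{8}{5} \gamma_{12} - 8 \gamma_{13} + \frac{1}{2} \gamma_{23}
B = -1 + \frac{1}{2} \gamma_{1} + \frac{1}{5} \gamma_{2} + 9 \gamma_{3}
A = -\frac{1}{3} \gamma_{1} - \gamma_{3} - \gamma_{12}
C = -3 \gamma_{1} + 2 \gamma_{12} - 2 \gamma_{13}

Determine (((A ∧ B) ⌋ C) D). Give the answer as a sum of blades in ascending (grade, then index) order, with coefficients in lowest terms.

step 1: \frac{1}{3} \gamma_{1} + \gamma_{3} + \frac{14}{15} \gamma_{12} - \frac{5}{2} \gamma_{13} + \frac{1}{5} \gamma_{23} - 9 \gamma_{123}
step 2: -\frac{118}{15} + 2 \gamma_{1} + \frac{2}{3} \gamma_{2} - \frac{2}{3} \gamma_{3}
step 3: -\frac{64}{15} \gamma_{1} - \frac{43}{15} \gamma_{2} - \frac{47}{3} \gamma_{3} + \frac{944}{75} \gamma_{12} + \frac{944}{15} \gamma_{13} - \frac{59}{15} \gamma_{23} + \frac{37}{5} \gamma_{123}
Answer: -\frac{64}{15} \gamma_{1} - \frac{43}{15} \gamma_{2} - \frac{47}{3} \gamma_{3} + \frac{944}{75} \gamma_{12} + \frac{944}{15} \gamma_{13} - \frac{59}{15} \gamma_{23} + \frac{37}{5} \gamma_{123}


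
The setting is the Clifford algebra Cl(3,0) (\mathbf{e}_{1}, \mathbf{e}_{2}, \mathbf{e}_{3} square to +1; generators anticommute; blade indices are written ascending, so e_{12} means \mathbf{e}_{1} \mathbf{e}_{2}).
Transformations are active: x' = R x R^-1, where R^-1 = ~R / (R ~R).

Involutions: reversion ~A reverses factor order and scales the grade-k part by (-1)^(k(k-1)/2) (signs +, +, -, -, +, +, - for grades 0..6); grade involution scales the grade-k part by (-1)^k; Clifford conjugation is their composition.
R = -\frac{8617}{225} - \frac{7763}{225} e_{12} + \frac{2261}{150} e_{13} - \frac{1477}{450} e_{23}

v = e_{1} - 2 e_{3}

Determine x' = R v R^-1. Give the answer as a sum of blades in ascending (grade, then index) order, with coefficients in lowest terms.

~R = -\frac{8617}{225} + \frac{7763}{225} e_{12} - \frac{2261}{150} e_{13} + \frac{1477}{450} e_{23}, and R ~R = \frac{3908387}{1350}, so R^-1 = ~R / (\frac{3908387}{1350}).
R v = -\frac{616}{9} e_{1} + \frac{616}{15} e_{2} + \frac{5537}{90} e_{3} + \frac{1183}{18} e_{123}
Answer: \frac{636}{961} e_{1} - \frac{8509}{4805} e_{2} - \frac{5738}{4805} e_{3}


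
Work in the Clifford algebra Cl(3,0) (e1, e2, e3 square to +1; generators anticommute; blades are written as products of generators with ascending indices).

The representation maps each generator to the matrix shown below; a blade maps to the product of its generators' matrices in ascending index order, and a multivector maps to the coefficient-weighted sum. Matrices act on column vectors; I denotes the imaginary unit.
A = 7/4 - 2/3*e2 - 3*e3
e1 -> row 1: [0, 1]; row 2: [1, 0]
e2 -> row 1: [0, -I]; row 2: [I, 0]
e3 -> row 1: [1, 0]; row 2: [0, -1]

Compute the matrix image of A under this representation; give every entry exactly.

M = (7/4)*1 + (-2/3)*rho(e2) + (-3)*rho(e3), summed entrywise (1 is the identity matrix):
Answer: row 1: [-5/4, 2*I/3]; row 2: [-2*I/3, 19/4]
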